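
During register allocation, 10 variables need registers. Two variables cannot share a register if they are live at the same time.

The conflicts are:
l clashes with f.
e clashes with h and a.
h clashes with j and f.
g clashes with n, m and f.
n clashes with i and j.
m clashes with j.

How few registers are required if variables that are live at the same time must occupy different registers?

3

The cycle m-j-h-f-g-m has odd length 5, so it cannot be 2-colored; at least 3 registers are needed.
3 registers suffice: register 1 → {l, h, a, n, m}; register 2 → {e, g, i, j}; register 3 → {f}. No two conflicting variables share a register.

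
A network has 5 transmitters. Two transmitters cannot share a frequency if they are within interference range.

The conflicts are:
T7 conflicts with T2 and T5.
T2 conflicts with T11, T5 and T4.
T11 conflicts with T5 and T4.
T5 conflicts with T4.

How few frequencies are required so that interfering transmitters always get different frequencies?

T2, T11, T5, T4 are mutually in conflict, so at least 4 frequencies are needed.
4 frequencies suffice: frequency 1 → {T5}; frequency 2 → {T2}; frequency 3 → {T7, T11}; frequency 4 → {T4}. Each listed conflict is separated.

4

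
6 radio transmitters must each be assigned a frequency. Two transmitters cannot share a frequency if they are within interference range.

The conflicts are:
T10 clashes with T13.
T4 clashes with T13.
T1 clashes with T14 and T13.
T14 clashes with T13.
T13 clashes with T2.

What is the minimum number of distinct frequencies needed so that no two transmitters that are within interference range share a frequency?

3

T1, T14, T13 all conflict with each other, so at least 3 frequencies are needed.
3 frequencies suffice: frequency 1 → {T13}; frequency 2 → {T10, T4, T1, T2}; frequency 3 → {T14}. No two conflicting transmitters share a frequency.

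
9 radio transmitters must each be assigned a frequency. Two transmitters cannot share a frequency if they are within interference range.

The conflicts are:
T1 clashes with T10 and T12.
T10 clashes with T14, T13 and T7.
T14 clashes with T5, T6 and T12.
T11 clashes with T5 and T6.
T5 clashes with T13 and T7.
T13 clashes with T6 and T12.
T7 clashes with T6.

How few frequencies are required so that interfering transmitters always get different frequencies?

T13 and T12 conflict, so at least 2 frequencies are needed.
2 frequencies suffice: frequency 1 → {T1, T14, T11, T13, T7}; frequency 2 → {T10, T5, T6, T12}. Every pair that conflicts lands in different frequencies.

2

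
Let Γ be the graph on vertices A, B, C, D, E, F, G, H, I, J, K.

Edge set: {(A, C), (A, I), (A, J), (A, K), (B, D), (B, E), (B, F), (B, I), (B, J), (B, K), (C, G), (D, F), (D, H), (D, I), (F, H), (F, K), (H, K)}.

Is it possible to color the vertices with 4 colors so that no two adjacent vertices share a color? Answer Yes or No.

Yes

The chromatic number is 3. B, F, K form a triangle, so at least 3 colors are needed.
3 colors suffice: A=1, B=1, C=2, D=2, E=2, F=3, G=1, H=1, I=3, J=2, K=2.
Since 4 ≥ 3, a proper 4-coloring certainly exists.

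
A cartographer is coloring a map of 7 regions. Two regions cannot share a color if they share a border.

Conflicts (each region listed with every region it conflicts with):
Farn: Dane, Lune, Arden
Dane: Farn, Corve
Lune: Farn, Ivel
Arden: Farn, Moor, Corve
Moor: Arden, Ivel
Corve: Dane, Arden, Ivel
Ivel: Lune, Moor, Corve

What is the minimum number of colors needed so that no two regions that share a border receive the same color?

The cycle Farn-Arden-Moor-Ivel-Lune-Farn has odd length 5, so it cannot be 2-colored; at least 3 colors are needed.
3 colors suffice: color 1 → {Dane, Arden, Ivel}; color 2 → {Farn, Moor, Corve}; color 3 → {Lune}. Every pair that conflicts lands in different colors.

3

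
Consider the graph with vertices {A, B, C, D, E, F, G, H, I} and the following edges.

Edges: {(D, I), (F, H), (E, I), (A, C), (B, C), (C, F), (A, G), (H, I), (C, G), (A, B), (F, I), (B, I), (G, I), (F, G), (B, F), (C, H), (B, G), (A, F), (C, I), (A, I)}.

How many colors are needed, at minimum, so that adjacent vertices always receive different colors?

A, B, C, F, G, I form a clique, so at least 6 colors are needed.
One proper 6-coloring: A=4, B=6, C=3, D=2, E=2, F=2, G=5, H=4, I=1. No two adjacent vertices share a color.

6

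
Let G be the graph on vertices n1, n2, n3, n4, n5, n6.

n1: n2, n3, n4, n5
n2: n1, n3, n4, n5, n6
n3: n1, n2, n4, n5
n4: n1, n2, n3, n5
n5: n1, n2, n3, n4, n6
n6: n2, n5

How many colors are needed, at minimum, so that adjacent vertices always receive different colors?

n1, n2, n3, n4, n5 are pairwise adjacent (a clique of size 5), so at least 5 colors are needed.
A valid assignment using 5 colors: n1=4, n2=2, n3=3, n4=5, n5=1, n6=3. Each edge has distinct colors on its endpoints.

5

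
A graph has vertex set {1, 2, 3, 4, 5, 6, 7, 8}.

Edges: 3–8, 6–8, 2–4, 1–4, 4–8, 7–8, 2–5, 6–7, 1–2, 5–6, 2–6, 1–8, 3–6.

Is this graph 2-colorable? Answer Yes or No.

No

1, 4, 8 form a triangle, so at least 3 colors are needed.
So 2 colors are not enough.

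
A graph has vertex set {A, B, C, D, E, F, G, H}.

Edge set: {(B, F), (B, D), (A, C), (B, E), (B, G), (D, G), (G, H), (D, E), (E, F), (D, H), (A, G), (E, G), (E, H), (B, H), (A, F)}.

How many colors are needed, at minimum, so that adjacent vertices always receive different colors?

5

B, D, E, G, H are pairwise adjacent (a clique of size 5), so at least 5 colors are needed.
5 colors suffice: A=1, B=3, C=2, D=5, E=1, F=2, G=2, H=4. Every edge joins two different colors.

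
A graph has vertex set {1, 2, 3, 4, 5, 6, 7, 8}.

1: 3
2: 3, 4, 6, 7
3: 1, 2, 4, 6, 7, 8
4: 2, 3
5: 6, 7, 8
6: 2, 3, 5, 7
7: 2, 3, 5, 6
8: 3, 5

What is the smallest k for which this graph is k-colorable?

2, 3, 6, 7 form a clique, so at least 4 colors are needed.
A valid assignment using 4 colors: 1=b, 2=d, 3=a, 4=b, 5=a, 6=b, 7=c, 8=b. No two adjacent vertices share a color.

4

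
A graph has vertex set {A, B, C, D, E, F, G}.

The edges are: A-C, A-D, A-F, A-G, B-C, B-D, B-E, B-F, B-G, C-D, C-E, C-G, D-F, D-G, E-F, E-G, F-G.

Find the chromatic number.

4

B, C, D, G are pairwise adjacent (a clique of size 4), so at least 4 colors are needed.
4 colors suffice: A=4, B=4, C=2, D=3, E=3, F=2, G=1. Every edge joins two different colors.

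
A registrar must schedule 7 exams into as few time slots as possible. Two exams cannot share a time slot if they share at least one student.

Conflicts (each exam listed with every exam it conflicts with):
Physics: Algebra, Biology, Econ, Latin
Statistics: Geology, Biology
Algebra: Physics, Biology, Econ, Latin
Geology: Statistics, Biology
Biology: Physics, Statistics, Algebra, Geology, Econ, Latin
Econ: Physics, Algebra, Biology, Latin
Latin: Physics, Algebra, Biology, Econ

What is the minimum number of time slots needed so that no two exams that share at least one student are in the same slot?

Physics, Algebra, Biology, Econ, Latin are mutually in conflict, so at least 5 time slots are needed.
5 time slots suffice: time slot 1 → {Biology}; time slot 2 → {Geology, Econ}; time slot 3 → {Physics, Statistics}; time slot 4 → {Latin}; time slot 5 → {Algebra}. Each listed conflict is separated.

5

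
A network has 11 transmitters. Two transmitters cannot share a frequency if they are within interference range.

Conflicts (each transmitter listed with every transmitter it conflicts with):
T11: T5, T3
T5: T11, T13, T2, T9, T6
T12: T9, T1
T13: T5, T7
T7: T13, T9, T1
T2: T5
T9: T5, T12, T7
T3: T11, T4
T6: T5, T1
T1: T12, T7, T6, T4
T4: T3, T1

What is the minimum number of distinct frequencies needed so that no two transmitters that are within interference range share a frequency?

The cycle T7-T13-T5-T6-T1-T7 has odd length 5, so it cannot be 2-colored; at least 3 frequencies are needed.
3 frequencies suffice: frequency 1 → {T5, T3, T1}; frequency 2 → {T11, T12, T7, T2, T6, T4}; frequency 3 → {T13, T9}. No two conflicting transmitters share a frequency.

3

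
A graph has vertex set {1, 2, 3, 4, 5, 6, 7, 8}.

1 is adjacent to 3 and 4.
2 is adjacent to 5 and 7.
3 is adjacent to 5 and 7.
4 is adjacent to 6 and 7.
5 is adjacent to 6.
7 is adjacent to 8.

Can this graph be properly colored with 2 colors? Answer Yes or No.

The cycle 7-4-6-5-3-7 has odd length 5, so it cannot be 2-colored; at least 3 colors are needed.
So 2 colors are not enough.

No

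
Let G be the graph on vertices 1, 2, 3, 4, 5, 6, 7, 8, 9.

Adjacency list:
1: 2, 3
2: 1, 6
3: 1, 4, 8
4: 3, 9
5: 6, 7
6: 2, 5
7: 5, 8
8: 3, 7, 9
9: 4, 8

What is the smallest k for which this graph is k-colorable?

3

The cycle 6-2-1-3-8-7-5-6 has odd length 7, so it cannot be 2-colored; at least 3 colors are needed.
One proper 3-coloring: 1=b, 2=a, 3=a, 4=b, 5=a, 6=b, 7=c, 8=b, 9=a. Each edge has distinct colors on its endpoints.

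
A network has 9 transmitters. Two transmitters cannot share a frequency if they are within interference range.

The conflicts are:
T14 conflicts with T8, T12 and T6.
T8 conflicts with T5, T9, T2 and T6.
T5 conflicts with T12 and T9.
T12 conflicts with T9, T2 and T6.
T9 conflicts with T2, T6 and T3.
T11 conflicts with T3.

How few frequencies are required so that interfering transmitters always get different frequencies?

T5, T12, T9 pairwise conflict, so at least 3 frequencies are needed.
A valid assignment using 3 frequencies: T14=1, T8=2, T5=3, T12=2, T9=1, T2=3, T11=1, T6=3, T3=2. No two conflicting transmitters share a frequency.

3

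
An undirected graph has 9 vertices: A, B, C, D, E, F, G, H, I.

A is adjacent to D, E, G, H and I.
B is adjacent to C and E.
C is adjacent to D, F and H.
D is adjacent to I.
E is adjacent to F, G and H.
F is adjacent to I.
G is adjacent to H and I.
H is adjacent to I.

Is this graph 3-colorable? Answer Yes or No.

A, E, G, H are pairwise adjacent (a clique of size 4), so at least 4 colors are needed.
So 3 colors are not enough.

No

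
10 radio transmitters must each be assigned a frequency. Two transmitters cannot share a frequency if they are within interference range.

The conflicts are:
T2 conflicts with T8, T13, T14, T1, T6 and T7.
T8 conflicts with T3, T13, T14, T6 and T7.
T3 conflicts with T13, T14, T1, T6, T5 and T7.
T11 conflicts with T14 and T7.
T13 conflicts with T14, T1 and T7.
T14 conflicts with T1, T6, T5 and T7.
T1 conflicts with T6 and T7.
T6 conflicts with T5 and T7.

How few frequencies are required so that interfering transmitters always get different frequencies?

T2, T13, T14, T1, T7 all conflict with each other, so at least 5 frequencies are needed.
5 frequencies suffice: frequency 1 → {T14}; frequency 2 → {T5, T7}; frequency 3 → {T2, T3, T11}; frequency 4 → {T13, T6}; frequency 5 → {T8, T1}. Every pair that conflicts lands in different frequencies.

5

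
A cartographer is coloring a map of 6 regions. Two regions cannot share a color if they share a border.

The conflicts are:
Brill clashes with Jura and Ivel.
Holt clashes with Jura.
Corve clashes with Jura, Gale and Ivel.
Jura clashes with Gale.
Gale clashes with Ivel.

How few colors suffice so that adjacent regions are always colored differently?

Corve, Jura, Gale all conflict with each other, so at least 3 colors are needed.
3 colors suffice: color 1 → {Jura, Ivel}; color 2 → {Brill, Holt, Gale}; color 3 → {Corve}. Each listed conflict is separated.

3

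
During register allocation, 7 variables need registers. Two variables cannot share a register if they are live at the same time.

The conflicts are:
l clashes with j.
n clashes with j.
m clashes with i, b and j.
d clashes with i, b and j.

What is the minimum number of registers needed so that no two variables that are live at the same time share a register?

d and j conflict, so at least 2 registers are needed.
Using 2 registers: l=2, n=2, m=2, d=2, i=1, b=1, j=1. Every pair that conflicts lands in different registers.

2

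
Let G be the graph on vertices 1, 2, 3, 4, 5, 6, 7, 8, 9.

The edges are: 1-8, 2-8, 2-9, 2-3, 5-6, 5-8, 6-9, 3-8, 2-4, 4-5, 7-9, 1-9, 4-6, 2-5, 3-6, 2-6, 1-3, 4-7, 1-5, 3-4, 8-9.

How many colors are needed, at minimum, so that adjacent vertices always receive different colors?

4

2, 3, 4, 6 form a clique, so at least 4 colors are needed.
A valid assignment using 4 colors: 1=red, 2=red, 3=green, 4=blue, 5=green, 6=yellow, 7=red, 8=blue, 9=green. No two adjacent vertices share a color.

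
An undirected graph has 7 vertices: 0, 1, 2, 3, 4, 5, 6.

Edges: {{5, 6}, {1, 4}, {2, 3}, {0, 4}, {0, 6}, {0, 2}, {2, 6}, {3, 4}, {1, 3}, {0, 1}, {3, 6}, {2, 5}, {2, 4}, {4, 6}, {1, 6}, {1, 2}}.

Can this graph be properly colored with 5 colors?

The chromatic number is 5. 0, 1, 2, 4, 6 are mutually adjacent (a clique of size 5), so at least 5 colors are needed.
One proper 5-coloring: 0=purple, 1=green, 2=red, 3=purple, 4=yellow, 5=green, 6=blue.
That is already a proper 5-coloring.

Yes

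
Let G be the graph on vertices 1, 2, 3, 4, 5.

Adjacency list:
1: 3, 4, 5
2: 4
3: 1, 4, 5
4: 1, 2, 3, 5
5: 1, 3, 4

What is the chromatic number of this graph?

1, 3, 4, 5 form a clique, so at least 4 colors are needed.
4 colors suffice: 1=yellow, 2=blue, 3=blue, 4=red, 5=green. Each edge has distinct colors on its endpoints.

4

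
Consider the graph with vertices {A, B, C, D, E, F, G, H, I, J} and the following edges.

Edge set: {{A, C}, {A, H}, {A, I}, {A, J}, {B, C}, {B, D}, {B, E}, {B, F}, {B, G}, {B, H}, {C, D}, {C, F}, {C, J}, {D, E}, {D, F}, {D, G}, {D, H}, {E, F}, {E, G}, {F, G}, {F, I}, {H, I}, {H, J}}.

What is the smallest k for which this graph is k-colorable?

B, D, E, F, G are pairwise adjacent (a clique of size 5), so at least 5 colors are needed.
5 colors suffice: color red → {A, D}; color blue → {B, I, J}; color green → {F, H}; color yellow → {C, E}; color purple → {G}. Each edge has distinct colors on its endpoints.

5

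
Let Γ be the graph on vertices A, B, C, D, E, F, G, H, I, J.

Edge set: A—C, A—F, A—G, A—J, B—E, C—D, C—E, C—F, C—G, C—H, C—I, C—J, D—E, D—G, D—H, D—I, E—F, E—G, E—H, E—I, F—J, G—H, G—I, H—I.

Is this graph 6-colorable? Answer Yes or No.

The chromatic number is 6. C, D, E, G, H, I form a clique, so at least 6 colors are needed.
One proper 6-coloring: A=2, B=1, C=1, D=4, E=2, F=3, G=3, H=6, I=5, J=4.
That is already a proper 6-coloring.

Yes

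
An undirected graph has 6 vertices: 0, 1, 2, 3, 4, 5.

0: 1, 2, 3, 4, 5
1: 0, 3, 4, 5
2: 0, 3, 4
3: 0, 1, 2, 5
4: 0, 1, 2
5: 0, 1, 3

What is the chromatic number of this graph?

4

0, 1, 3, 5 are pairwise adjacent (a clique of size 4), so at least 4 colors are needed.
A valid assignment using 4 colors: 0=a, 1=b, 2=b, 3=c, 4=c, 5=d. No two adjacent vertices share a color.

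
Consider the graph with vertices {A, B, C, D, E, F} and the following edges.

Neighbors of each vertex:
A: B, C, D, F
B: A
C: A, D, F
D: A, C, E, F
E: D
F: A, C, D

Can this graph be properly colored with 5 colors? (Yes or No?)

Yes

The chromatic number is 4. A, C, D, F are pairwise adjacent (a clique of size 4), so at least 4 colors are needed.
A valid assignment using 4 colors: A=1, B=2, C=3, D=2, E=1, F=4.
Since 5 ≥ 4, a proper 5-coloring certainly exists.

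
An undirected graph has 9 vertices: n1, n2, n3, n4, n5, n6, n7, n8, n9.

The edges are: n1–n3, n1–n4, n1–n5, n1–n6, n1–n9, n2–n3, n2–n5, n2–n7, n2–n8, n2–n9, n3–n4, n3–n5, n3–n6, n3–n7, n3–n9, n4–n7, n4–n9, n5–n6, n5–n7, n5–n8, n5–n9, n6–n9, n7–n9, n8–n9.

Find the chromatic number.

5

n2, n3, n5, n7, n9 form a clique, so at least 5 colors are needed.
One proper 5-coloring: n1=yellow, n2=yellow, n3=blue, n4=green, n5=green, n6=purple, n7=purple, n8=blue, n9=red. No two adjacent vertices share a color.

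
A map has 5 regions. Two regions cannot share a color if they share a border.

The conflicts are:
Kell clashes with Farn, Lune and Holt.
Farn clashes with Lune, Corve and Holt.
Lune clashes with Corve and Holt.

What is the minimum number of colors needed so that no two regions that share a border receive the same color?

4

Kell, Farn, Lune, Holt are mutually in conflict, so at least 4 colors are needed.
One proper 4-coloring: Kell=3, Farn=2, Lune=1, Corve=3, Holt=4. Every pair that conflicts lands in different colors.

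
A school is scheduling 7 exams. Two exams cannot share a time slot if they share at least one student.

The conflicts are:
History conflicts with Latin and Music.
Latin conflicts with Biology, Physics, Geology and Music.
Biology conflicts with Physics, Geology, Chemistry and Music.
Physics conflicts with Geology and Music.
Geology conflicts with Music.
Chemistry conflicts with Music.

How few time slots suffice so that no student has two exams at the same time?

Latin, Biology, Physics, Geology, Music are mutually in conflict, so at least 5 time slots are needed.
5 time slots suffice: time slot 1 → {Music}; time slot 2 → {History, Biology}; time slot 3 → {Latin, Chemistry}; time slot 4 → {Physics}; time slot 5 → {Geology}. Every pair that conflicts lands in different time slots.

5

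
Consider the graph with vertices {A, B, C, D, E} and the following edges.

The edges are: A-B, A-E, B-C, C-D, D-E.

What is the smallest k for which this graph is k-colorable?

The cycle E-D-C-B-A-E has odd length 5, so it cannot be 2-colored; at least 3 colors are needed.
3 colors suffice: color 1 → {C, E}; color 2 → {B, D}; color 3 → {A}. Every edge joins two different colors.

3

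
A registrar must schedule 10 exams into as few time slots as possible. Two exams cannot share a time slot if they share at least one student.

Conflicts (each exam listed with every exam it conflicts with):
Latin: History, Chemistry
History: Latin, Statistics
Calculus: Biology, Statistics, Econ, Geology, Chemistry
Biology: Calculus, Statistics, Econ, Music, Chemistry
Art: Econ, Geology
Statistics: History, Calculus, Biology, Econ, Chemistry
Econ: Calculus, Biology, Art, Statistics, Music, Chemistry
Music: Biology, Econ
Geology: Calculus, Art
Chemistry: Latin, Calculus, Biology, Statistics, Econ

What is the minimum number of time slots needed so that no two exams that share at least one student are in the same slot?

Calculus, Biology, Statistics, Econ, Chemistry are mutually in conflict, so at least 5 time slots are needed.
5 time slots suffice: Latin=1, History=2, Calculus=2, Biology=4, Art=2, Statistics=5, Econ=1, Music=2, Geology=1, Chemistry=3. Every pair that conflicts lands in different time slots.

5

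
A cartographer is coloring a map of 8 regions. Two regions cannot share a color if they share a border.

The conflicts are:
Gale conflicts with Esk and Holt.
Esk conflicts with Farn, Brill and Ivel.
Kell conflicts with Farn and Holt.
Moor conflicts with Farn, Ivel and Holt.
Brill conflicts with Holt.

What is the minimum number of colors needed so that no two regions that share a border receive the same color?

3

The cycle Holt-Kell-Farn-Esk-Gale-Holt has odd length 5, so it cannot be 2-colored; at least 3 colors are needed.
3 colors suffice: Gale=2, Esk=1, Kell=3, Moor=3, Farn=2, Brill=2, Ivel=2, Holt=1. No two conflicting regions share a color.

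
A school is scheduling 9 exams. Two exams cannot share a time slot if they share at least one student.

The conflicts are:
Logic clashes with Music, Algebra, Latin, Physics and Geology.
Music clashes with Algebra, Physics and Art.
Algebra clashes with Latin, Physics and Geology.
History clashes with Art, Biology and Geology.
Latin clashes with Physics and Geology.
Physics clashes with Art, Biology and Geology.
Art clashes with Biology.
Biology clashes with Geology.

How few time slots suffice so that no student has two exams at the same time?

Logic, Algebra, Latin, Physics, Geology all conflict with each other, so at least 5 time slots are needed.
Using 5 time slots: Logic=4, Music=5, Algebra=3, History=1, Latin=5, Physics=1, Art=2, Biology=3, Geology=2. Every pair that conflicts lands in different time slots.

5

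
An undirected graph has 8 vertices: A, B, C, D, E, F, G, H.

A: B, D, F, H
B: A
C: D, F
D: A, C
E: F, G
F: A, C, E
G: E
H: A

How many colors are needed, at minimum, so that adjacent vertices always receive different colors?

C and D are adjacent, so at least 2 colors are needed.
One proper 2-coloring: A=1, B=2, C=1, D=2, E=1, F=2, G=2, H=2. No two adjacent vertices share a color.

2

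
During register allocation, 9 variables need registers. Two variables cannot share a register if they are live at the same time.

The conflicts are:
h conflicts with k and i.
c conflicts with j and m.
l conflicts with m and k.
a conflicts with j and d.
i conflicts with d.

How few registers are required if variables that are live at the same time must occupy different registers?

The cycle c-j-a-d-i-h-k-l-m-c has odd length 9, so it cannot be 2-colored; at least 3 registers are needed.
3 registers suffice: register 1 → {l, j, i}; register 2 → {h, c, d}; register 3 → {a, m, k}. Each listed conflict is separated.

3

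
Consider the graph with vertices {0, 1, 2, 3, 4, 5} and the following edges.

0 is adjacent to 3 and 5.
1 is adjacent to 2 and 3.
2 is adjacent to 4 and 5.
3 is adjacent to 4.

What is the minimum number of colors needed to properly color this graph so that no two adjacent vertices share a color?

The cycle 0-3-4-2-5-0 has odd length 5, so it cannot be 2-colored; at least 3 colors are needed.
3 colors suffice: color a → {2, 3}; color b → {0, 1, 4}; color c → {5}. No two adjacent vertices share a color.

3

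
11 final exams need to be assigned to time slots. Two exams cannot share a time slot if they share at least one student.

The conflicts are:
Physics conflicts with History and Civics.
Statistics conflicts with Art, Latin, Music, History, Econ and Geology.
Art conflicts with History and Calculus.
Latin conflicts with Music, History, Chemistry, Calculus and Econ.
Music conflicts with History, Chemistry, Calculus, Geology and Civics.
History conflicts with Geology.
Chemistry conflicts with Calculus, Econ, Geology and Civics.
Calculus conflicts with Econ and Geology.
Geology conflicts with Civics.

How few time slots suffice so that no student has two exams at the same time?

4

Music, Chemistry, Calculus, Geology are mutually in conflict, so at least 4 time slots are needed.
4 time slots suffice: time slot 1 → {Physics, Art, Music, Econ}; time slot 2 → {Statistics, Chemistry}; time slot 3 → {Latin, Geology}; time slot 4 → {History, Calculus, Civics}. Each listed conflict is separated.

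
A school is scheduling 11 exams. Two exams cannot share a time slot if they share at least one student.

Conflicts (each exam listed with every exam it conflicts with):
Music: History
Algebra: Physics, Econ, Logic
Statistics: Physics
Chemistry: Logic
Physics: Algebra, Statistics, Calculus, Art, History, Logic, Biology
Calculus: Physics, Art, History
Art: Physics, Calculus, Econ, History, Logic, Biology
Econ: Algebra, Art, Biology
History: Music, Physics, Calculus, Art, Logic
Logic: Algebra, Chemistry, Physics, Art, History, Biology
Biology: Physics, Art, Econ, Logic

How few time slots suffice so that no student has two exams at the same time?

4

Physics, Art, Logic, Biology all conflict with each other, so at least 4 time slots are needed.
Using 4 time slots: Music=1, Algebra=2, Statistics=2, Chemistry=1, Physics=1, Calculus=3, Art=2, Econ=1, History=4, Logic=3, Biology=4. Every pair that conflicts lands in different time slots.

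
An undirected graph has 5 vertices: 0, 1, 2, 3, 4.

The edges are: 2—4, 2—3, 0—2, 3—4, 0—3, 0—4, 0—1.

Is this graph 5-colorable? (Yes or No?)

Yes

The chromatic number is 4. 0, 2, 3, 4 are mutually adjacent (a clique of size 4), so at least 4 colors are needed.
A valid assignment using 4 colors: 0=red, 1=blue, 2=blue, 3=green, 4=yellow.
Since 5 ≥ 4, a proper 5-coloring certainly exists.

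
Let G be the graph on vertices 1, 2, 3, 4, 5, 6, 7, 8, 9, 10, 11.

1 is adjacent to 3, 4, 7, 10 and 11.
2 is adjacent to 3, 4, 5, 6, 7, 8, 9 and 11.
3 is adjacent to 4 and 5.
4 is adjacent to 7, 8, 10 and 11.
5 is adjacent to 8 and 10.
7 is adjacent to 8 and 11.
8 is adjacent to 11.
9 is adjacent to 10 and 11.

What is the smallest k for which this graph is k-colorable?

5

2, 4, 7, 8, 11 form a clique, so at least 5 colors are needed.
One proper 5-coloring: 1=red, 2=red, 3=green, 4=blue, 5=blue, 6=blue, 7=purple, 8=yellow, 9=blue, 10=green, 11=green. Each edge has distinct colors on its endpoints.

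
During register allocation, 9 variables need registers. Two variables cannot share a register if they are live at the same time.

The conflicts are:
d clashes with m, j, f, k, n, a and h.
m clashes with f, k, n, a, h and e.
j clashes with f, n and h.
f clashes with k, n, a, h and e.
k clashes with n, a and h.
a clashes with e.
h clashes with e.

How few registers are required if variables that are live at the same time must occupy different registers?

d, m, f, k, a all conflict with each other, so at least 5 registers are needed.
5 registers suffice: register 1 → {f}; register 2 → {d, e}; register 3 → {m, j}; register 4 → {k}; register 5 → {n, a, h}. Each listed conflict is separated.

5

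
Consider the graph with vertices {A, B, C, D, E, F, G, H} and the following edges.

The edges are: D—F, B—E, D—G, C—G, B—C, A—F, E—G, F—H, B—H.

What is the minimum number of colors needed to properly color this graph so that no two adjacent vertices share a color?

A and F are adjacent, so at least 2 colors are needed.
A valid assignment using 2 colors: A=blue, B=red, C=blue, D=blue, E=blue, F=red, G=red, H=blue. Every edge joins two different colors.

2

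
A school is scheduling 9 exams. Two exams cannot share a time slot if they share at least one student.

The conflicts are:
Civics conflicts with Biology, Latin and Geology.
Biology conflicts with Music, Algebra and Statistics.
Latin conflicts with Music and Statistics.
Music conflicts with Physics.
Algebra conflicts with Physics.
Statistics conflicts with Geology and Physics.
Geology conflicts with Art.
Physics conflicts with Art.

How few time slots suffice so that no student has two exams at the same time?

Geology and Art conflict, so at least 2 time slots are needed.
A valid assignment using 2 time slots: Civics=2, Biology=1, Latin=1, Music=2, Algebra=2, Statistics=2, Geology=1, Physics=1, Art=2. Each listed conflict is separated.

2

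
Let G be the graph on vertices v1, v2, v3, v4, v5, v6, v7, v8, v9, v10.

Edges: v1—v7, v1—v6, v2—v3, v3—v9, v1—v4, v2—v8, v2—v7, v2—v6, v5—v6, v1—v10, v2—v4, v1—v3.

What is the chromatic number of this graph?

2

v2 and v4 are adjacent, so at least 2 colors are needed.
A valid assignment using 2 colors: v1=red, v2=red, v3=blue, v4=blue, v5=red, v6=blue, v7=blue, v8=blue, v9=red, v10=blue. Each edge has distinct colors on its endpoints.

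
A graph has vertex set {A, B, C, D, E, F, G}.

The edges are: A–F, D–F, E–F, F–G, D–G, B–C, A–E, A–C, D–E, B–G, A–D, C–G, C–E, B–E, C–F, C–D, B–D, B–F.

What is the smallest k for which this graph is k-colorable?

5

A, C, D, E, F form a clique, so at least 5 colors are needed.
A valid assignment using 5 colors: A=4, B=4, C=2, D=3, E=5, F=1, G=5. No two adjacent vertices share a color.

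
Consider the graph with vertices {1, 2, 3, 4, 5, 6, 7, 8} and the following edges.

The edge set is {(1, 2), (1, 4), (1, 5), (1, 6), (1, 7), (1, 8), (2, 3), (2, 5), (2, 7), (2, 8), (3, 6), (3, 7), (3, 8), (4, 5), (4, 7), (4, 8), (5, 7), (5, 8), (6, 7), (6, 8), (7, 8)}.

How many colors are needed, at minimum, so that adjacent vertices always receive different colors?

5

1, 4, 5, 7, 8 are pairwise adjacent (a clique of size 5), so at least 5 colors are needed.
5 colors suffice: color a → {8}; color b → {7}; color c → {1, 3}; color d → {2, 4, 6}; color e → {5}. Every edge joins two different colors.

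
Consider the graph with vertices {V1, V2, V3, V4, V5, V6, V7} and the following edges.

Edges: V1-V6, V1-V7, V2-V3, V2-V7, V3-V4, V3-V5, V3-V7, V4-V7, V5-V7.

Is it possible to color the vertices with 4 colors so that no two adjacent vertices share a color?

Yes

The chromatic number is 3. V2, V3, V7 are mutually adjacent, so at least 3 colors are needed.
3 colors suffice: color R → {V6, V7}; color B → {V1, V3}; color G → {V2, V4, V5}.
Since 4 ≥ 3, a proper 4-coloring certainly exists.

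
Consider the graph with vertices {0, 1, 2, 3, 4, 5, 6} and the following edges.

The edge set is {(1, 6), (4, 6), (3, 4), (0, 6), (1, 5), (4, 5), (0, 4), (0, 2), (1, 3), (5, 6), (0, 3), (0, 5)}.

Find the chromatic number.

4

0, 4, 5, 6 are mutually adjacent (a clique of size 4), so at least 4 colors are needed.
4 colors suffice: color a → {0, 1}; color b → {2, 4}; color c → {3, 6}; color d → {5}. Every edge joins two different colors.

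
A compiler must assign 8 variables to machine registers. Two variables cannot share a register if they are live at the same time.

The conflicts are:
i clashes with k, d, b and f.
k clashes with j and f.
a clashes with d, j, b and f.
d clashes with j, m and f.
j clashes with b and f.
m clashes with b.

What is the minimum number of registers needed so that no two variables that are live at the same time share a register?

4

a, d, j, f all conflict with each other, so at least 4 registers are needed.
A valid assignment using 4 registers: i=1, k=3, a=4, d=3, j=1, m=1, b=2, f=2. No two conflicting variables share a register.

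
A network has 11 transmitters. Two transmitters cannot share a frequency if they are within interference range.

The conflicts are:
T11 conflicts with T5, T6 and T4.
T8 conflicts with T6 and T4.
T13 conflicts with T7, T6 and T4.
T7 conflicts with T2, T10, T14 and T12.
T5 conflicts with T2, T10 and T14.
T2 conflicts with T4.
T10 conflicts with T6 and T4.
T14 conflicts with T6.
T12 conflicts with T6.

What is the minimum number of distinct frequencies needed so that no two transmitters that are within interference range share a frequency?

2

T8 and T4 conflict, so at least 2 frequencies are needed.
2 frequencies suffice: frequency 1 → {T7, T5, T6, T4}; frequency 2 → {T11, T8, T13, T2, T10, T14, T12}. Every pair that conflicts lands in different frequencies.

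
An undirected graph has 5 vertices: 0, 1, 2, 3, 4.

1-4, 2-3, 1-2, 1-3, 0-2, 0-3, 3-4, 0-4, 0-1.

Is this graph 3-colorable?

No

0, 1, 3, 4 form a clique, so at least 4 colors are needed.
So 3 colors are not enough.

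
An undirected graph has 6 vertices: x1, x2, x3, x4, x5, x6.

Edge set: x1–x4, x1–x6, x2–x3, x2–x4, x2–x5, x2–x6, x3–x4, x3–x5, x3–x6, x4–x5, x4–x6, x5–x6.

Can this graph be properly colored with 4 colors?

x2, x3, x4, x5, x6 are mutually adjacent (a clique of size 5), so at least 5 colors are needed.
So 4 colors are not enough.

No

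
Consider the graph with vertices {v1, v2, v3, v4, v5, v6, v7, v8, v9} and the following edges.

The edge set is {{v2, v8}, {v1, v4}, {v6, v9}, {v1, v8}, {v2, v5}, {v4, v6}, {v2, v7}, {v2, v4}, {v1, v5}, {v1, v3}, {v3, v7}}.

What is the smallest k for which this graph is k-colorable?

3

The cycle v7-v2-v4-v1-v3-v7 has odd length 5, so it cannot be 2-colored; at least 3 colors are needed.
3 colors suffice: color 1 → {v1, v2, v6}; color 2 → {v4, v5, v7, v8, v9}; color 3 → {v3}. Each edge has distinct colors on its endpoints.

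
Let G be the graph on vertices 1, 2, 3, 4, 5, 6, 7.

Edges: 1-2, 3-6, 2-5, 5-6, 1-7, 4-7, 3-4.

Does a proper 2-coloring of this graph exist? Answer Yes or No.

No

The cycle 2-5-6-3-4-7-1-2 has odd length 7, so it cannot be 2-colored; at least 3 colors are needed.
So 2 colors are not enough.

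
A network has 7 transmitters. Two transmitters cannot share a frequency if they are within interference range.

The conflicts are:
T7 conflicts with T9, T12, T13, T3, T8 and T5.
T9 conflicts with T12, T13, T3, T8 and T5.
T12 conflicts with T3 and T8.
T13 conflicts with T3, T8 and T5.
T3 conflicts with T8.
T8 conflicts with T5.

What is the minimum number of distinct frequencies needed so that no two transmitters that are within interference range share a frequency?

T7, T9, T13, T3, T8 all conflict with each other, so at least 5 frequencies are needed.
5 frequencies suffice: frequency 1 → {T7}; frequency 2 → {T9}; frequency 3 → {T8}; frequency 4 → {T3, T5}; frequency 5 → {T12, T13}. No two conflicting transmitters share a frequency.

5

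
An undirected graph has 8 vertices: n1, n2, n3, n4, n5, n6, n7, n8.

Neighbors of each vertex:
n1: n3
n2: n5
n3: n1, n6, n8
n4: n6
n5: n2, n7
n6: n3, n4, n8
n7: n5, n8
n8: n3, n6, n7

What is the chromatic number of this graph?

3

n3, n6, n8 form a triangle, so at least 3 colors are needed.
A valid assignment using 3 colors: n1=1, n2=2, n3=2, n4=2, n5=1, n6=1, n7=2, n8=3. Every edge joins two different colors.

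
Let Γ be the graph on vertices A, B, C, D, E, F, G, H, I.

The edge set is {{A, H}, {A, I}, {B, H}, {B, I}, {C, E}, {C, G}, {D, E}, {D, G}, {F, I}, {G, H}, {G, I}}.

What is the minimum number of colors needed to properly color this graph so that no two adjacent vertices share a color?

G and I are adjacent, so at least 2 colors are needed.
2 colors suffice: A=blue, B=blue, C=red, D=red, E=blue, F=blue, G=blue, H=red, I=red. Every edge joins two different colors.

2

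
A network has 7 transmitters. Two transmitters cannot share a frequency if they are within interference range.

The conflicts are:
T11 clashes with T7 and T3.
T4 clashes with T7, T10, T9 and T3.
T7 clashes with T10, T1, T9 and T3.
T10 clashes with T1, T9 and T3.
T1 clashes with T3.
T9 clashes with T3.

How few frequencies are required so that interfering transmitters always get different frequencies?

T4, T7, T10, T9, T3 pairwise conflict, so at least 5 frequencies are needed.
5 frequencies suffice: frequency 1 → {T3}; frequency 2 → {T7}; frequency 3 → {T11, T10}; frequency 4 → {T1, T9}; frequency 5 → {T4}. Each listed conflict is separated.

5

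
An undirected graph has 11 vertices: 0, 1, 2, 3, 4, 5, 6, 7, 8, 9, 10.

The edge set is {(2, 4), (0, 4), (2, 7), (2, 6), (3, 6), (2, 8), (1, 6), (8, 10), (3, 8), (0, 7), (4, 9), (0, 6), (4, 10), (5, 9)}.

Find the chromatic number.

3 and 8 are adjacent, so at least 2 colors are needed.
2 colors suffice: color a → {4, 5, 6, 7, 8}; color b → {0, 1, 2, 3, 9, 10}. Every edge joins two different colors.

2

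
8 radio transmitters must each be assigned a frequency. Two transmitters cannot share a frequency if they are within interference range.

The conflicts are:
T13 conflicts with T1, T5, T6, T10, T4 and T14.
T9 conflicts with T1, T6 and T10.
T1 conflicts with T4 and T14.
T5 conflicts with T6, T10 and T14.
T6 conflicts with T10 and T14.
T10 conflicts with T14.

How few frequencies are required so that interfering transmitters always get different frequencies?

T13, T5, T6, T10, T14 pairwise conflict, so at least 5 frequencies are needed.
5 frequencies suffice: frequency 1 → {T13, T9}; frequency 2 → {T4, T14}; frequency 3 → {T1, T6}; frequency 4 → {T10}; frequency 5 → {T5}. No two conflicting transmitters share a frequency.

5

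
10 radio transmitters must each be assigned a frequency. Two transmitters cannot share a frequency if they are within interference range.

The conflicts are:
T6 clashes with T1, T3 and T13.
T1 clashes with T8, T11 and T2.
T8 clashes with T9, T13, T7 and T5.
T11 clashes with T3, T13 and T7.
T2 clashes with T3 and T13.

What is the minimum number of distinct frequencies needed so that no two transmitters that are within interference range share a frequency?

T6 and T3 conflict, so at least 2 frequencies are needed.
2 frequencies suffice: frequency 1 → {T6, T8, T11, T2}; frequency 2 → {T1, T3, T9, T13, T7, T5}. Every pair that conflicts lands in different frequencies.

2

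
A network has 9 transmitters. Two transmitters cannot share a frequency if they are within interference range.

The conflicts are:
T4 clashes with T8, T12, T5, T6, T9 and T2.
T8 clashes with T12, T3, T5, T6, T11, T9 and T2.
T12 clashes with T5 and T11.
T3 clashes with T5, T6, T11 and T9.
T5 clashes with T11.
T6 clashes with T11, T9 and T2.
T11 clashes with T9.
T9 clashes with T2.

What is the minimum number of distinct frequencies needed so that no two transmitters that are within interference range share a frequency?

T4, T8, T6, T9, T2 pairwise conflict, so at least 5 frequencies are needed.
5 frequencies suffice: frequency 1 → {T8}; frequency 2 → {T5, T9}; frequency 3 → {T4, T11}; frequency 4 → {T12, T6}; frequency 5 → {T3, T2}. No two conflicting transmitters share a frequency.

5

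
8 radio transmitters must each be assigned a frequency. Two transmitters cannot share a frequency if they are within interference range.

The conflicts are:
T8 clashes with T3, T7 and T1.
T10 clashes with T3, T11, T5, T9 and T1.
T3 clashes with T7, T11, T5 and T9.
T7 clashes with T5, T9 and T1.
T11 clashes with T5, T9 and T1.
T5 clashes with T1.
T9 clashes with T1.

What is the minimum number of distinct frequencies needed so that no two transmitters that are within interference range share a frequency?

T10, T3, T11, T9 pairwise conflict, so at least 4 frequencies are needed.
Using 4 frequencies: T8=2, T10=3, T3=1, T7=3, T11=4, T5=2, T9=2, T1=1. Each listed conflict is separated.

4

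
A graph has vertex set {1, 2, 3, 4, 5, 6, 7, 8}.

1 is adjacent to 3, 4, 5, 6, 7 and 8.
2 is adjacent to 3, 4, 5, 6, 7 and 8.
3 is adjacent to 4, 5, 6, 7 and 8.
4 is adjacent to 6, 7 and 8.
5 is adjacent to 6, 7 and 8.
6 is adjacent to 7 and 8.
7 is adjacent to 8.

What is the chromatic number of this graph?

6

2, 3, 4, 6, 7, 8 form a clique, so at least 6 colors are needed.
6 colors suffice: color a → {7}; color b → {6}; color c → {3}; color d → {8}; color e → {1, 2}; color f → {4, 5}. Each edge has distinct colors on its endpoints.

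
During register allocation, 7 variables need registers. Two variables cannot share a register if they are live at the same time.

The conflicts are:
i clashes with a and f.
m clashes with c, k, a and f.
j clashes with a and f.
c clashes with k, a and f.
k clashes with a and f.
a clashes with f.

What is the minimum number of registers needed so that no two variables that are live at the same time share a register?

m, c, k, a, f are mutually in conflict, so at least 5 registers are needed.
5 registers suffice: i=3, m=3, j=3, c=4, k=5, a=1, f=2. Every pair that conflicts lands in different registers.

5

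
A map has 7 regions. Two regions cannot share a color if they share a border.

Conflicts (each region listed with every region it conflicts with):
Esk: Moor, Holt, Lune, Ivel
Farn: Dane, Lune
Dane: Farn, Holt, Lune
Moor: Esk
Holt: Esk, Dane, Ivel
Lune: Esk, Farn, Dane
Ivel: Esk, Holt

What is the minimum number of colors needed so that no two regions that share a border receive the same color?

3

Esk, Holt, Ivel pairwise conflict, so at least 3 colors are needed.
3 colors suffice: color 1 → {Esk, Dane}; color 2 → {Moor, Holt, Lune}; color 3 → {Farn, Ivel}. Each listed conflict is separated.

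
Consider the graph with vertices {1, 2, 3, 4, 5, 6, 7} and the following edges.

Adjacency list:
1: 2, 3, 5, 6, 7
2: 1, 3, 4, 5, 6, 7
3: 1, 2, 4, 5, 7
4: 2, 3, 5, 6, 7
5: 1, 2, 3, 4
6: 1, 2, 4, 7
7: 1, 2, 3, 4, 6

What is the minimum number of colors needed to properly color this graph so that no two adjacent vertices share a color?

1, 2, 3, 7 are mutually adjacent (a clique of size 4), so at least 4 colors are needed.
4 colors suffice: color a → {2}; color b → {3, 6}; color c → {1, 4}; color d → {5, 7}. Each edge has distinct colors on its endpoints.

4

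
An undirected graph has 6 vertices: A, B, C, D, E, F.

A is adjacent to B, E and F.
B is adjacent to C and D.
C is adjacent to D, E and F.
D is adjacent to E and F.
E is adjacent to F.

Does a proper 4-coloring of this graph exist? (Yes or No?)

The chromatic number is 4. C, D, E, F are mutually adjacent (a clique of size 4), so at least 4 colors are needed.
4 colors suffice: color 1 → {A, D}; color 2 → {B, F}; color 3 → {E}; color 4 → {C}.
That is already a proper 4-coloring.

Yes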